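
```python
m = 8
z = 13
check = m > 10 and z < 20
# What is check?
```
Trace:
  m=8
  m=8, z=13
  m=8, z=13, check=False

Final answer: False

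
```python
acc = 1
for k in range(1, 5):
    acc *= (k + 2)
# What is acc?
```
Trace:
  acc=1
  acc=3, k=1
  acc=12, k=2
  acc=60, k=3
  acc=360, k=4

Final answer: 360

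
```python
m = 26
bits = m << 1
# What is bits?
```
Trace:
  m=26
  m=26, bits=52

Final answer: 52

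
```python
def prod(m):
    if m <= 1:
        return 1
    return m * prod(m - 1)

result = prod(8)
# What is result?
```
Call trace:
prod(m=8)
  prod(m=7)
    prod(m=6)
      prod(m=5)
        prod(m=4)
          prod(m=3)
            prod(m=2)
              prod(m=1)
              -> return 1
            -> return 2
          -> return 6
        -> return 24
      -> return 120
    -> return 720
  -> return 5040
-> return 40320

Final answer: 40320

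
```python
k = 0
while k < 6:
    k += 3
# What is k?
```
Trace:
  k=0
  k=3
  k=6

Final answer: 6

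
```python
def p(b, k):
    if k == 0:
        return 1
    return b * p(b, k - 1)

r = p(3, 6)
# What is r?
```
Call trace:
p(b=3, k=6)
  p(b=3, k=5)
    p(b=3, k=4)
      p(b=3, k=3)
        p(b=3, k=2)
          p(b=3, k=1)
            p(b=3, k=0)
            -> return 1
          -> return 3
        -> return 9
      -> return 27
    -> return 81
  -> return 243
-> return 729

Final answer: 729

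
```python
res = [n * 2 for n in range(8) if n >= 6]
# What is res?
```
Trace:
  n=0
  n=1
  n=2
  n=3
  n=4
  n=5
  n=6
  n=7
  res=[12, 14]

Final answer: [12, 14]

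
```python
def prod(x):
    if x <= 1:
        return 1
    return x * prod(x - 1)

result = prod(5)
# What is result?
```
Call trace:
prod(x=5)
  prod(x=4)
    prod(x=3)
      prod(x=2)
        prod(x=1)
        -> return 1
      -> return 2
    -> return 6
  -> return 24
-> return 120

Final answer: 120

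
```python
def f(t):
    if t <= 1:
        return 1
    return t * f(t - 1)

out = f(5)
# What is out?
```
Call trace:
f(t=5)
  f(t=4)
    f(t=3)
      f(t=2)
        f(t=1)
        -> return 1
      -> return 2
    -> return 6
  -> return 24
-> return 120

Final answer: 120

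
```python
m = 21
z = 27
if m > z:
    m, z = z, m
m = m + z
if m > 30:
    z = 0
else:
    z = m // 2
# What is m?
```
Trace:
  m=21
  m=21, z=27
  m=21, z=27
  m=48, z=27
  m=48, z=0

Final answer: 48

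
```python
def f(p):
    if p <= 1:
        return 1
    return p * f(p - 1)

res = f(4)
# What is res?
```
Call trace:
f(p=4)
  f(p=3)
    f(p=2)
      f(p=1)
      -> return 1
    -> return 2
  -> return 6
-> return 24

Final answer: 24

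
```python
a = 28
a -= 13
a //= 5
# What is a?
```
Trace:
  a=28
  a=15
  a=3

Final answer: 3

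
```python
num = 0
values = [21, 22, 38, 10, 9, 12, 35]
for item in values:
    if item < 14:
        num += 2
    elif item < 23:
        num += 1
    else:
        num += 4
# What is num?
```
Trace:
  num=0
  num=1, item=21
  num=2, item=22
  num=6, item=38
  num=8, item=10
  num=10, item=9
  num=12, item=12
  num=16, item=35

Final answer: 16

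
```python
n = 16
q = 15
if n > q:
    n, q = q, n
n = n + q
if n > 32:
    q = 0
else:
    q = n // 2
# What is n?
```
Trace:
  n=16
  n=16, q=15
  n=15, q=16
  n=31, q=16
  n=31, q=15

Final answer: 31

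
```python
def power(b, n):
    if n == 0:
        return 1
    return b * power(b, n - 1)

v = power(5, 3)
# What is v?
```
Call trace:
power(b=5, n=3)
  power(b=5, n=2)
    power(b=5, n=1)
      power(b=5, n=0)
      -> return 1
    -> return 5
  -> return 25
-> return 125

Final answer: 125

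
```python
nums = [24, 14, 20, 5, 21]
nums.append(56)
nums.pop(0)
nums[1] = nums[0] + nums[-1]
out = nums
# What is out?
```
Trace:
  nums=[24, 14, 20, 5, 21]
  nums=[24, 14, 20, 5, 21, 56]
  nums=[14, 20, 5, 21, 56]
  nums=[14, 70, 5, 21, 56]
  nums=[14, 70, 5, 21, 56], out=[14, 70, 5, 21, 56]

Final answer: [14, 70, 5, 21, 56]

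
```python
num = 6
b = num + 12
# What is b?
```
Trace:
  num=6
  num=6, b=18

Final answer: 18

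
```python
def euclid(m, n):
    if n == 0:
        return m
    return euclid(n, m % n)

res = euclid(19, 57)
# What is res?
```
Call trace:
euclid(m=19, n=57)
  euclid(m=57, n=19)
    euclid(m=19, n=0)
    -> return 19
  -> return 19
-> return 19

Final answer: 19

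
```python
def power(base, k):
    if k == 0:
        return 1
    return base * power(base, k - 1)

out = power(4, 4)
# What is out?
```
Call trace:
power(base=4, k=4)
  power(base=4, k=3)
    power(base=4, k=2)
      power(base=4, k=1)
        power(base=4, k=0)
        -> return 1
      -> return 4
    -> return 16
  -> return 64
-> return 256

Final answer: 256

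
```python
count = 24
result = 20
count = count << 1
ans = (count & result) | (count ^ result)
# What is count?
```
Trace:
  count=24
  count=24, result=20
  count=48, result=20
  count=48, result=20, ans=52

Final answer: 48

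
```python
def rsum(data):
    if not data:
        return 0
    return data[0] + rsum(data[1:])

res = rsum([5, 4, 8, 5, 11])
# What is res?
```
Call trace:
rsum(data=[5, 4, 8, 5, 11])
  rsum(data=[4, 8, 5, 11])
    rsum(data=[8, 5, 11])
      rsum(data=[5, 11])
        rsum(data=[11])
          rsum(data=[])
          -> return 0
        -> return 11
      -> return 16
    -> return 24
  -> return 28
-> return 33

Final answer: 33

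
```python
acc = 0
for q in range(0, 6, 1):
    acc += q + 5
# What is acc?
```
Trace:
  acc=0
  acc=5, q=0
  acc=11, q=1
  acc=18, q=2
  acc=26, q=3
  acc=35, q=4
  acc=45, q=5

Final answer: 45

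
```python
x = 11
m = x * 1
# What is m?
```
Trace:
  x=11
  x=11, m=11

Final answer: 11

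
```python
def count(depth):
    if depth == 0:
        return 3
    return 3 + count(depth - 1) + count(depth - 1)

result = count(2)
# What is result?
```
Call trace (a repeated sub-call is expanded the first time; later identical calls just restate its return value):
count(depth=2)
  count(depth=1)
    count(depth=0)
    -> return 3
    count(depth=0)
    -> return 3
  -> return 9
  count(depth=1) -> return 9  (same call as traced above)
-> return 21

Final answer: 21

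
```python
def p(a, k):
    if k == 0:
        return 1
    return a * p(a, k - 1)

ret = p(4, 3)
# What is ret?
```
Call trace:
p(a=4, k=3)
  p(a=4, k=2)
    p(a=4, k=1)
      p(a=4, k=0)
      -> return 1
    -> return 4
  -> return 16
-> return 64

Final answer: 64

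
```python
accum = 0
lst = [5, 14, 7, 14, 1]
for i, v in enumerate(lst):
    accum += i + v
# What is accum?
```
Trace:
  accum=0
  accum=5, i=0, v=5
  accum=20, i=1, v=14
  accum=29, i=2, v=7
  accum=46, i=3, v=14
  accum=51, i=4, v=1

Final answer: 51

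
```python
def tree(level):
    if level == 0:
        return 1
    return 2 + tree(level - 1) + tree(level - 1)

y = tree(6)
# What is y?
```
Call trace (a repeated sub-call is expanded the first time; later identical calls just restate its return value):
tree(level=6)
  tree(level=5)
    tree(level=4)
      tree(level=3)
        tree(level=2)
          tree(level=1)
            tree(level=0)
            -> return 1
            tree(level=0)
            -> return 1
          -> return 4
          tree(level=1) -> return 4  (same call as traced above)
        -> return 10
        tree(level=2) -> return 10  (same call as traced above)
      -> return 22
      tree(level=3) -> return 22  (same call as traced above)
    -> return 46
    tree(level=4) -> return 46  (same call as traced above)
  -> return 94
  tree(level=5) -> return 94  (same call as traced above)
-> return 190

Final answer: 190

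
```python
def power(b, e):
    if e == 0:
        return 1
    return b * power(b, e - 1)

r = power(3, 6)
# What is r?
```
Call trace:
power(b=3, e=6)
  power(b=3, e=5)
    power(b=3, e=4)
      power(b=3, e=3)
        power(b=3, e=2)
          power(b=3, e=1)
            power(b=3, e=0)
            -> return 1
          -> return 3
        -> return 9
      -> return 27
    -> return 81
  -> return 243
-> return 729

Final answer: 729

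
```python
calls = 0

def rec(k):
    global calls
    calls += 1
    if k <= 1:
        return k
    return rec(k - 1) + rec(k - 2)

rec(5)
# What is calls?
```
Call trace (a repeated sub-call is expanded the first time; later identical calls just restate its return value):
rec(k=5)
  rec(k=4)
    rec(k=3)
      rec(k=2)
        rec(k=1)
        -> return 1
        rec(k=0)
        -> return 0
      -> return 1
      rec(k=1)
      -> return 1
    -> return 2
    rec(k=2) -> return 1  (same call as traced above)
  -> return 3
  rec(k=3) -> return 2  (same call as traced above)
-> return 5

calls is incremented once per call, so count the calls in each subtree. Let C(k) = number of calls made by rec(k).
C(0) = C(1) = 1 (base case, no recursion); C(k) = 1 + C(k - 1) + C(k - 2) otherwise.
C(2) = 1 + C(1) + C(0) = 1 + 1 + 1 = 3
C(3) = 1 + C(2) + C(1) = 1 + 3 + 1 = 5
C(4) = 1 + C(3) + C(2) = 1 + 5 + 3 = 9
C(5) = 1 + C(4) + C(3) = 1 + 9 + 5 = 15
calls = C(5) = 15

Final answer: 15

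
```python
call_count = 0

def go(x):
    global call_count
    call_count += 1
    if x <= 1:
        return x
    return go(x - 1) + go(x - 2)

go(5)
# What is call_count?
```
Call trace (a repeated sub-call is expanded the first time; later identical calls just restate its return value):
go(x=5)
  go(x=4)
    go(x=3)
      go(x=2)
        go(x=1)
        -> return 1
        go(x=0)
        -> return 0
      -> return 1
      go(x=1)
      -> return 1
    -> return 2
    go(x=2) -> return 1  (same call as traced above)
  -> return 3
  go(x=3) -> return 2  (same call as traced above)
-> return 5

call_count is incremented once per call, so count the calls in each subtree. Let C(x) = number of calls made by go(x).
C(0) = C(1) = 1 (base case, no recursion); C(x) = 1 + C(x - 1) + C(x - 2) otherwise.
C(2) = 1 + C(1) + C(0) = 1 + 1 + 1 = 3
C(3) = 1 + C(2) + C(1) = 1 + 3 + 1 = 5
C(4) = 1 + C(3) + C(2) = 1 + 5 + 3 = 9
C(5) = 1 + C(4) + C(3) = 1 + 9 + 5 = 15
call_count = C(5) = 15

Final answer: 15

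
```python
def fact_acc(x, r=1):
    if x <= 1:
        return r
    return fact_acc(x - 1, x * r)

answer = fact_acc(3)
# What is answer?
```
Call trace:
fact_acc(x=3, r=1)
  fact_acc(x=2, r=3)
    fact_acc(x=1, r=6)
    -> return 6
  -> return 6
-> return 6

Final answer: 6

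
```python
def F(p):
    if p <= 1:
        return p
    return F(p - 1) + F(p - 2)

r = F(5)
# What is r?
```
Call trace (a repeated sub-call is expanded the first time; later identical calls just restate its return value):
F(p=5)
  F(p=4)
    F(p=3)
      F(p=2)
        F(p=1)
        -> return 1
        F(p=0)
        -> return 0
      -> return 1
      F(p=1)
      -> return 1
    -> return 2
    F(p=2) -> return 1  (same call as traced above)
  -> return 3
  F(p=3) -> return 2  (same call as traced above)
-> return 5

Final answer: 5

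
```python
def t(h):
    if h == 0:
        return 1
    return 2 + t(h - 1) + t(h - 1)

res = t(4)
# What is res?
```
Call trace (a repeated sub-call is expanded the first time; later identical calls just restate its return value):
t(h=4)
  t(h=3)
    t(h=2)
      t(h=1)
        t(h=0)
        -> return 1
        t(h=0)
        -> return 1
      -> return 4
      t(h=1) -> return 4  (same call as traced above)
    -> return 10
    t(h=2) -> return 10  (same call as traced above)
  -> return 22
  t(h=3) -> return 22  (same call as traced above)
-> return 46

Final answer: 46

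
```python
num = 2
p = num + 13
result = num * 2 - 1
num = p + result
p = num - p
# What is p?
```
Trace:
  num=2
  num=2, p=15
  num=2, p=15, result=3
  num=18, p=15, result=3
  num=18, p=3, result=3

Final answer: 3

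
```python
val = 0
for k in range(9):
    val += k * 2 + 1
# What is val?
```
Trace:
  val=0
  val=1, k=0
  val=4, k=1
  val=9, k=2
  val=16, k=3
  val=25, k=4
  val=36, k=5
  val=49, k=6
  val=64, k=7
  val=81, k=8

Final answer: 81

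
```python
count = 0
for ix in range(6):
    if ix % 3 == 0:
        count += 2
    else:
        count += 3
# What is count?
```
Trace:
  count=0
  count=2, ix=0
  count=5, ix=1
  count=8, ix=2
  count=10, ix=3
  count=13, ix=4
  count=16, ix=5

Final answer: 16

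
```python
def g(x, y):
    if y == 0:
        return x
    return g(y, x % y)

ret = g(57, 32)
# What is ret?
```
Call trace:
g(x=57, y=32)
  g(x=32, y=25)
    g(x=25, y=7)
      g(x=7, y=4)
        g(x=4, y=3)
          g(x=3, y=1)
            g(x=1, y=0)
            -> return 1
          -> return 1
        -> return 1
      -> return 1
    -> return 1
  -> return 1
-> return 1

Final answer: 1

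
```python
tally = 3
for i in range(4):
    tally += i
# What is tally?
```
Trace:
  tally=3
  tally=3, i=0
  tally=4, i=1
  tally=6, i=2
  tally=9, i=3

Final answer: 9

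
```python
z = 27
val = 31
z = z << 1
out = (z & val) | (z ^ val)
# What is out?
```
Trace:
  z=27
  z=27, val=31
  z=54, val=31
  z=54, val=31, out=63

Final answer: 63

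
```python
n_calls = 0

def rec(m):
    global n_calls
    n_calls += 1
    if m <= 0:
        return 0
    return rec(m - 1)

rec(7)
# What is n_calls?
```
Call trace:
rec(m=7)
  rec(m=6)
    rec(m=5)
      rec(m=4)
        rec(m=3)
          rec(m=2)
            rec(m=1)
              rec(m=0)
              -> return 0
            -> return 0
          -> return 0
        -> return 0
      -> return 0
    -> return 0
  -> return 0
-> return 0

n_calls is incremented once per call. rec is entered once for each m = 7, 6, 5, 4, 3, 2, 1, 0 (the m <= 0 call returns without recursing), i.e. 7 + 1 calls.
n_calls = 8

Final answer: 8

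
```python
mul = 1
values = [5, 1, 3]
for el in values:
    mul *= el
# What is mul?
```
Trace:
  mul=1
  mul=5, el=5
  mul=5, el=1
  mul=15, el=3

Final answer: 15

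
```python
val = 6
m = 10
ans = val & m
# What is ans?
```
Trace:
  val=6
  val=6, m=10
  val=6, m=10, ans=2

Final answer: 2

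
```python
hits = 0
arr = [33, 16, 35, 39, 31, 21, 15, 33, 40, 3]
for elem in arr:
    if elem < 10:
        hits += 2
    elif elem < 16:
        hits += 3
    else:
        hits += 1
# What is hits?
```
Trace:
  hits=0
  hits=1, elem=33
  hits=2, elem=16
  hits=3, elem=35
  hits=4, elem=39
  hits=5, elem=31
  hits=6, elem=21
  hits=9, elem=15
  hits=10, elem=33
  hits=11, elem=40
  hits=13, elem=3

Final answer: 13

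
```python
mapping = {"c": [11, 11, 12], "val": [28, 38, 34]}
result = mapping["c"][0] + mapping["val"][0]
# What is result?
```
Trace:
  mapping={'c': [11, 11, 12], 'val': [28, 38, 34]}
  mapping={'c': [11, 11, 12], 'val': [28, 38, 34]}, result=39

Final answer: 39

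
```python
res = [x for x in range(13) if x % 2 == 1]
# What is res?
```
Trace:
  x=0
  x=1
  x=2
  x=3
  x=4
  x=5
  x=6
  x=7
  x=8
  x=9
  x=10
  x=11
  x=12
  res=[1, 3, 5, 7, 9, 11]

Final answer: [1, 3, 5, 7, 9, 11]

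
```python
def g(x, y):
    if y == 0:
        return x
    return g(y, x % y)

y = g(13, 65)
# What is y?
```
Call trace:
g(x=13, y=65)
  g(x=65, y=13)
    g(x=13, y=0)
    -> return 13
  -> return 13
-> return 13

Final answer: 13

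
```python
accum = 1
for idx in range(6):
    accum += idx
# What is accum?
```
Trace:
  accum=1
  accum=1, idx=0
  accum=2, idx=1
  accum=4, idx=2
  accum=7, idx=3
  accum=11, idx=4
  accum=16, idx=5

Final answer: 16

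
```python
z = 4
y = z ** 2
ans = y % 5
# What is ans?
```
Trace:
  z=4
  z=4, y=16
  z=4, y=16, ans=1

Final answer: 1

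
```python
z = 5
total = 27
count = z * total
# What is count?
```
Trace:
  z=5
  z=5, total=27
  z=5, total=27, count=135

Final answer: 135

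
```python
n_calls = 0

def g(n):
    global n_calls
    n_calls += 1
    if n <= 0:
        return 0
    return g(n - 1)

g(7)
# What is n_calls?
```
Call trace:
g(n=7)
  g(n=6)
    g(n=5)
      g(n=4)
        g(n=3)
          g(n=2)
            g(n=1)
              g(n=0)
              -> return 0
            -> return 0
          -> return 0
        -> return 0
      -> return 0
    -> return 0
  -> return 0
-> return 0

n_calls is incremented once per call. g is entered once for each n = 7, 6, 5, 4, 3, 2, 1, 0 (the n <= 0 call returns without recursing), i.e. 7 + 1 calls.
n_calls = 8

Final answer: 8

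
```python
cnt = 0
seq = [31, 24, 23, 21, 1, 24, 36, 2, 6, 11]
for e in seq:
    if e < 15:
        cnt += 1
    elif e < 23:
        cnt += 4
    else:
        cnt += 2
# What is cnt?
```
Trace:
  cnt=0
  cnt=2, e=31
  cnt=4, e=24
  cnt=6, e=23
  cnt=10, e=21
  cnt=11, e=1
  cnt=13, e=24
  cnt=15, e=36
  cnt=16, e=2
  cnt=17, e=6
  cnt=18, e=11

Final answer: 18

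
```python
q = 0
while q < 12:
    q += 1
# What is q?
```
Trace:
  q=0
  q=1
  q=2
  q=3
  q=4
  q=5
  q=6
  q=7
  q=8
  q=9
  q=10
  q=11
  q=12

Final answer: 12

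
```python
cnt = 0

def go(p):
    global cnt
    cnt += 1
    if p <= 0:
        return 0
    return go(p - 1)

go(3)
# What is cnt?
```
Call trace:
go(p=3)
  go(p=2)
    go(p=1)
      go(p=0)
      -> return 0
    -> return 0
  -> return 0
-> return 0

cnt is incremented once per call. go is entered once for each p = 3, 2, 1, 0 (the p <= 0 call returns without recursing), i.e. 3 + 1 calls.
cnt = 4

Final answer: 4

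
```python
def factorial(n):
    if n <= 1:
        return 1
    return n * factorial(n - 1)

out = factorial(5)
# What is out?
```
Call trace:
factorial(n=5)
  factorial(n=4)
    factorial(n=3)
      factorial(n=2)
        factorial(n=1)
        -> return 1
      -> return 2
    -> return 6
  -> return 24
-> return 120

Final answer: 120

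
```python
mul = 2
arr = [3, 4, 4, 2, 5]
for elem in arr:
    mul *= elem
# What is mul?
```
Trace:
  mul=2
  mul=6, elem=3
  mul=24, elem=4
  mul=96, elem=4
  mul=192, elem=2
  mul=960, elem=5

Final answer: 960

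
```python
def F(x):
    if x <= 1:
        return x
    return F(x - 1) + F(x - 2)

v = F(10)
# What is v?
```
Call trace (a repeated sub-call is expanded the first time; later identical calls just restate its return value):
F(x=10)
  F(x=9)
    F(x=8)
      F(x=7)
        F(x=6)
          F(x=5)
            F(x=4)
              F(x=3)
                F(x=2)
                  F(x=1)
                  -> return 1
                  F(x=0)
                  -> return 0
                -> return 1
                F(x=1)
                -> return 1
              -> return 2
              F(x=2) -> return 1  (same call as traced above)
            -> return 3
            F(x=3) -> return 2  (same call as traced above)
          -> return 5
          F(x=4) -> return 3  (same call as traced above)
        -> return 8
        F(x=5) -> return 5  (same call as traced above)
      -> return 13
      F(x=6) -> return 8  (same call as traced above)
    -> return 21
    F(x=7) -> return 13  (same call as traced above)
  -> return 34
  F(x=8) -> return 21  (same call as traced above)
-> return 55

Final answer: 55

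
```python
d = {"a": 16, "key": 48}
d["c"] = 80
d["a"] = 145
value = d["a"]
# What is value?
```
Trace:
  d={'a': 16, 'key': 48}
  d={'a': 16, 'key': 48, 'c': 80}
  d={'a': 145, 'key': 48, 'c': 80}
  d={'a': 145, 'key': 48, 'c': 80}, value=145

Final answer: 145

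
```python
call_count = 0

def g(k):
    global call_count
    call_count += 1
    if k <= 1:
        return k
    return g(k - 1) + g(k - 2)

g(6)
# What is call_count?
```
Call trace (a repeated sub-call is expanded the first time; later identical calls just restate its return value):
g(k=6)
  g(k=5)
    g(k=4)
      g(k=3)
        g(k=2)
          g(k=1)
          -> return 1
          g(k=0)
          -> return 0
        -> return 1
        g(k=1)
        -> return 1
      -> return 2
      g(k=2) -> return 1  (same call as traced above)
    -> return 3
    g(k=3) -> return 2  (same call as traced above)
  -> return 5
  g(k=4) -> return 3  (same call as traced above)
-> return 8

call_count is incremented once per call, so count the calls in each subtree. Let C(k) = number of calls made by g(k).
C(0) = C(1) = 1 (base case, no recursion); C(k) = 1 + C(k - 1) + C(k - 2) otherwise.
C(2) = 1 + C(1) + C(0) = 1 + 1 + 1 = 3
C(3) = 1 + C(2) + C(1) = 1 + 3 + 1 = 5
C(4) = 1 + C(3) + C(2) = 1 + 5 + 3 = 9
C(5) = 1 + C(4) + C(3) = 1 + 9 + 5 = 15
C(6) = 1 + C(5) + C(4) = 1 + 15 + 9 = 25
call_count = C(6) = 25

Final answer: 25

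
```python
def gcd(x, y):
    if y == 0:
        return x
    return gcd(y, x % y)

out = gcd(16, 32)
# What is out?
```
Call trace:
gcd(x=16, y=32)
  gcd(x=32, y=16)
    gcd(x=16, y=0)
    -> return 16
  -> return 16
-> return 16

Final answer: 16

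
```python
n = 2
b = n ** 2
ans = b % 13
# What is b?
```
Trace:
  n=2
  n=2, b=4
  n=2, b=4, ans=4

Final answer: 4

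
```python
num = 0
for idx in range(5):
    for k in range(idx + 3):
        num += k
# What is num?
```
Trace:
  num=0
  num=0, idx=0, k=0
  num=1, idx=0, k=1
  num=3, idx=0, k=2
  num=3, idx=1, k=0
  num=4, idx=1, k=1
  num=6, idx=1, k=2
  num=9, idx=1, k=3
  num=9, idx=2, k=0
  num=10, idx=2, k=1
  num=12, idx=2, k=2
  num=15, idx=2, k=3
  num=19, idx=2, k=4
  num=19, idx=3, k=0
  num=20, idx=3, k=1
  num=22, idx=3, k=2
  num=25, idx=3, k=3
  num=29, idx=3, k=4
  num=34, idx=3, k=5
  num=34, idx=4, k=0
  num=35, idx=4, k=1
  num=37, idx=4, k=2
  num=40, idx=4, k=3
  num=44, idx=4, k=4
  num=49, idx=4, k=5
  num=55, idx=4, k=6

Final answer: 55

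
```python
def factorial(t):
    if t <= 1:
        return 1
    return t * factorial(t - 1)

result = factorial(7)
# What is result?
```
Call trace:
factorial(t=7)
  factorial(t=6)
    factorial(t=5)
      factorial(t=4)
        factorial(t=3)
          factorial(t=2)
            factorial(t=1)
            -> return 1
          -> return 2
        -> return 6
      -> return 24
    -> return 120
  -> return 720
-> return 5040

Final answer: 5040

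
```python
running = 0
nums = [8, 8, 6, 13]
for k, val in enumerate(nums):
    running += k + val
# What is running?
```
Trace:
  running=0
  running=8, k=0, val=8
  running=17, k=1, val=8
  running=25, k=2, val=6
  running=41, k=3, val=13

Final answer: 41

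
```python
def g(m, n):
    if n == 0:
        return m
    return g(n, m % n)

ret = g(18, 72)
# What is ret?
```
Call trace:
g(m=18, n=72)
  g(m=72, n=18)
    g(m=18, n=0)
    -> return 18
  -> return 18
-> return 18

Final answer: 18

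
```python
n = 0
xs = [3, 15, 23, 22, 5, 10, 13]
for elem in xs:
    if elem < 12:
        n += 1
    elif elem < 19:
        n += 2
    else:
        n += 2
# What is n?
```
Trace:
  n=0
  n=1, elem=3
  n=3, elem=15
  n=5, elem=23
  n=7, elem=22
  n=8, elem=5
  n=9, elem=10
  n=11, elem=13

Final answer: 11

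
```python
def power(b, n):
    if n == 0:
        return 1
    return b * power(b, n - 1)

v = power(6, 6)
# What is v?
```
Call trace:
power(b=6, n=6)
  power(b=6, n=5)
    power(b=6, n=4)
      power(b=6, n=3)
        power(b=6, n=2)
          power(b=6, n=1)
            power(b=6, n=0)
            -> return 1
          -> return 6
        -> return 36
      -> return 216
    -> return 1296
  -> return 7776
-> return 46656

Final answer: 46656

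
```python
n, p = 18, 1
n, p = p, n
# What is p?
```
Trace:
  n=18, p=1
  n=1, p=18

Final answer: 18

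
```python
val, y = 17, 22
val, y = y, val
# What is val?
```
Trace:
  val=17, y=22
  val=22, y=17

Final answer: 22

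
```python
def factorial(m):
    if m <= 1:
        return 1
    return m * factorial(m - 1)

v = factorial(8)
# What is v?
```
Call trace:
factorial(m=8)
  factorial(m=7)
    factorial(m=6)
      factorial(m=5)
        factorial(m=4)
          factorial(m=3)
            factorial(m=2)
              factorial(m=1)
              -> return 1
            -> return 2
          -> return 6
        -> return 24
      -> return 120
    -> return 720
  -> return 5040
-> return 40320

Final answer: 40320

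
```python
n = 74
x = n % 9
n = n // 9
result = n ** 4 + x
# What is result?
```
Trace:
  n=74
  n=74, x=2
  n=8, x=2
  n=8, x=2, result=4098

Final answer: 4098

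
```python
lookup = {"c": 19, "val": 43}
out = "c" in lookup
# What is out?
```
Trace:
  lookup={'c': 19, 'val': 43}
  lookup={'c': 19, 'val': 43}, out=True

Final answer: True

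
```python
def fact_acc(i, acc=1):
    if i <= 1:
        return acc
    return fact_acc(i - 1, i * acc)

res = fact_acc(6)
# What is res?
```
Call trace:
fact_acc(i=6, acc=1)
  fact_acc(i=5, acc=6)
    fact_acc(i=4, acc=30)
      fact_acc(i=3, acc=120)
        fact_acc(i=2, acc=360)
          fact_acc(i=1, acc=720)
          -> return 720
        -> return 720
      -> return 720
    -> return 720
  -> return 720
-> return 720

Final answer: 720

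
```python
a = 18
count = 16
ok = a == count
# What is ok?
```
Trace:
  a=18
  a=18, count=16
  a=18, count=16, ok=False

Final answer: False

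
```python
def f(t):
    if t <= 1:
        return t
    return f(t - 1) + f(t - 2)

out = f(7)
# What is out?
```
Call trace (a repeated sub-call is expanded the first time; later identical calls just restate its return value):
f(t=7)
  f(t=6)
    f(t=5)
      f(t=4)
        f(t=3)
          f(t=2)
            f(t=1)
            -> return 1
            f(t=0)
            -> return 0
          -> return 1
          f(t=1)
          -> return 1
        -> return 2
        f(t=2) -> return 1  (same call as traced above)
      -> return 3
      f(t=3) -> return 2  (same call as traced above)
    -> return 5
    f(t=4) -> return 3  (same call as traced above)
  -> return 8
  f(t=5) -> return 5  (same call as traced above)
-> return 13

Final answer: 13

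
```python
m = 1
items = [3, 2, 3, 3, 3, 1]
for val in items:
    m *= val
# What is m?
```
Trace:
  m=1
  m=3, val=3
  m=6, val=2
  m=18, val=3
  m=54, val=3
  m=162, val=3
  m=162, val=1

Final answer: 162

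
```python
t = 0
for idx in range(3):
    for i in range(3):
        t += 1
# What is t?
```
Trace:
  t=0
  t=1, idx=0, i=0
  t=2, idx=0, i=1
  t=3, idx=0, i=2
  t=4, idx=1, i=0
  t=5, idx=1, i=1
  t=6, idx=1, i=2
  t=7, idx=2, i=0
  t=8, idx=2, i=1
  t=9, idx=2, i=2

Final answer: 9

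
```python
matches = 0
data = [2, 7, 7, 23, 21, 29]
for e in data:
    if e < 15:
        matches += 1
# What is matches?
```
Trace:
  matches=0
  matches=1, e=2
  matches=2, e=7
  matches=3, e=7
  matches=3, e=23
  matches=3, e=21
  matches=3, e=29

Final answer: 3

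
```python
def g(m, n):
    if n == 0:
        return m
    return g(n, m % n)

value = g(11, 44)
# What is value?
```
Call trace:
g(m=11, n=44)
  g(m=44, n=11)
    g(m=11, n=0)
    -> return 11
  -> return 11
-> return 11

Final answer: 11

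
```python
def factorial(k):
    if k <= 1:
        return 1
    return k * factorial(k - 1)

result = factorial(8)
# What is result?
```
Call trace:
factorial(k=8)
  factorial(k=7)
    factorial(k=6)
      factorial(k=5)
        factorial(k=4)
          factorial(k=3)
            factorial(k=2)
              factorial(k=1)
              -> return 1
            -> return 2
          -> return 6
        -> return 24
      -> return 120
    -> return 720
  -> return 5040
-> return 40320

Final answer: 40320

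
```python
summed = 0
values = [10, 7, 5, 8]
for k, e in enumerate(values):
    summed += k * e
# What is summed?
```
Trace:
  summed=0
  summed=0, k=0, e=10
  summed=7, k=1, e=7
  summed=17, k=2, e=5
  summed=41, k=3, e=8

Final answer: 41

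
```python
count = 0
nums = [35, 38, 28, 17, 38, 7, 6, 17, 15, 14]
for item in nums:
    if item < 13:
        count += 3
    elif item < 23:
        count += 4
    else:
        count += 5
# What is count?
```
Trace:
  count=0
  count=5, item=35
  count=10, item=38
  count=15, item=28
  count=19, item=17
  count=24, item=38
  count=27, item=7
  count=30, item=6
  count=34, item=17
  count=38, item=15
  count=42, item=14

Final answer: 42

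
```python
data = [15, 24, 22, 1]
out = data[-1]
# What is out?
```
Trace:
  data=[15, 24, 22, 1]
  data=[15, 24, 22, 1], out=1

Final answer: 1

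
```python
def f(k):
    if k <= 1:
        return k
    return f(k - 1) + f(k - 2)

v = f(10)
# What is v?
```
Call trace (a repeated sub-call is expanded the first time; later identical calls just restate its return value):
f(k=10)
  f(k=9)
    f(k=8)
      f(k=7)
        f(k=6)
          f(k=5)
            f(k=4)
              f(k=3)
                f(k=2)
                  f(k=1)
                  -> return 1
                  f(k=0)
                  -> return 0
                -> return 1
                f(k=1)
                -> return 1
              -> return 2
              f(k=2) -> return 1  (same call as traced above)
            -> return 3
            f(k=3) -> return 2  (same call as traced above)
          -> return 5
          f(k=4) -> return 3  (same call as traced above)
        -> return 8
        f(k=5) -> return 5  (same call as traced above)
      -> return 13
      f(k=6) -> return 8  (same call as traced above)
    -> return 21
    f(k=7) -> return 13  (same call as traced above)
  -> return 34
  f(k=8) -> return 21  (same call as traced above)
-> return 55

Final answer: 55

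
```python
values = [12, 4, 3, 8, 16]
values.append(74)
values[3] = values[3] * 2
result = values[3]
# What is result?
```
Trace:
  values=[12, 4, 3, 8, 16]
  values=[12, 4, 3, 8, 16, 74]
  values=[12, 4, 3, 16, 16, 74]
  values=[12, 4, 3, 16, 16, 74], result=16

Final answer: 16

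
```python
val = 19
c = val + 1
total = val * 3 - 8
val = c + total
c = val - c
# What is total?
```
Trace:
  val=19
  val=19, c=20
  val=19, c=20, total=49
  val=69, c=20, total=49
  val=69, c=49, total=49

Final answer: 49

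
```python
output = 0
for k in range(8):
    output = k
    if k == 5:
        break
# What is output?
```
Trace:
  output=0
  output=0, k=0
  output=1, k=1
  output=2, k=2
  output=3, k=3
  output=4, k=4
  output=5, k=5

Final answer: 5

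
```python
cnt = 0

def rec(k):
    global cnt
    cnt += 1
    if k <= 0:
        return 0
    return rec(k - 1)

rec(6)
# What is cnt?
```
Call trace:
rec(k=6)
  rec(k=5)
    rec(k=4)
      rec(k=3)
        rec(k=2)
          rec(k=1)
            rec(k=0)
            -> return 0
          -> return 0
        -> return 0
      -> return 0
    -> return 0
  -> return 0
-> return 0

cnt is incremented once per call. rec is entered once for each k = 6, 5, 4, 3, 2, 1, 0 (the k <= 0 call returns without recursing), i.e. 6 + 1 calls.
cnt = 7

Final answer: 7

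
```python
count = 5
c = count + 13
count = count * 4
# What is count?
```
Trace:
  count=5
  count=5, c=18
  count=20, c=18

Final answer: 20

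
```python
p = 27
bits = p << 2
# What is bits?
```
Trace:
  p=27
  p=27, bits=108

Final answer: 108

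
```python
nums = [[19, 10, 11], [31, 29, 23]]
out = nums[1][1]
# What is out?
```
Trace:
  nums=[[19, 10, 11], [31, 29, 23]]
  nums=[[19, 10, 11], [31, 29, 23]], out=29

Final answer: 29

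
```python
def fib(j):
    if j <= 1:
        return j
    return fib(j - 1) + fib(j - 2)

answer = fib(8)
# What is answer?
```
Call trace (a repeated sub-call is expanded the first time; later identical calls just restate its return value):
fib(j=8)
  fib(j=7)
    fib(j=6)
      fib(j=5)
        fib(j=4)
          fib(j=3)
            fib(j=2)
              fib(j=1)
              -> return 1
              fib(j=0)
              -> return 0
            -> return 1
            fib(j=1)
            -> return 1
          -> return 2
          fib(j=2) -> return 1  (same call as traced above)
        -> return 3
        fib(j=3) -> return 2  (same call as traced above)
      -> return 5
      fib(j=4) -> return 3  (same call as traced above)
    -> return 8
    fib(j=5) -> return 5  (same call as traced above)
  -> return 13
  fib(j=6) -> return 8  (same call as traced above)
-> return 21

Final answer: 21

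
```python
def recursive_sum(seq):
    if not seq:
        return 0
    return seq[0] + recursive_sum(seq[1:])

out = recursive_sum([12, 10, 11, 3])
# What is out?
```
Call trace:
recursive_sum(seq=[12, 10, 11, 3])
  recursive_sum(seq=[10, 11, 3])
    recursive_sum(seq=[11, 3])
      recursive_sum(seq=[3])
        recursive_sum(seq=[])
        -> return 0
      -> return 3
    -> return 14
  -> return 24
-> return 36

Final answer: 36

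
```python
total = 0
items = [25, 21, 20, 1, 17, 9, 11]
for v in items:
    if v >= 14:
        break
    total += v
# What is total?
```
Trace:
  total=0
  total=0, v=25

Final answer: 0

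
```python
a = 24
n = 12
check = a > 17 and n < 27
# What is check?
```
Trace:
  a=24
  a=24, n=12
  a=24, n=12, check=True

Final answer: True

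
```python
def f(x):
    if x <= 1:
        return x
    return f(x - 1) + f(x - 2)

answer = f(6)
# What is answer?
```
Call trace (a repeated sub-call is expanded the first time; later identical calls just restate its return value):
f(x=6)
  f(x=5)
    f(x=4)
      f(x=3)
        f(x=2)
          f(x=1)
          -> return 1
          f(x=0)
          -> return 0
        -> return 1
        f(x=1)
        -> return 1
      -> return 2
      f(x=2) -> return 1  (same call as traced above)
    -> return 3
    f(x=3) -> return 2  (same call as traced above)
  -> return 5
  f(x=4) -> return 3  (same call as traced above)
-> return 8

Final answer: 8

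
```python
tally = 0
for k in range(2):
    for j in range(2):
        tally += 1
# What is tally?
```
Trace:
  tally=0
  tally=1, k=0, j=0
  tally=2, k=0, j=1
  tally=3, k=1, j=0
  tally=4, k=1, j=1

Final answer: 4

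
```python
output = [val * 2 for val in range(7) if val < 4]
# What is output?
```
Trace:
  val=0
  val=1
  val=2
  val=3
  val=4
  val=5
  val=6
  output=[0, 2, 4, 6]

Final answer: [0, 2, 4, 6]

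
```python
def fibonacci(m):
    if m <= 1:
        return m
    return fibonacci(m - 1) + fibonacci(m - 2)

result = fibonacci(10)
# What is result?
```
Call trace (a repeated sub-call is expanded the first time; later identical calls just restate its return value):
fibonacci(m=10)
  fibonacci(m=9)
    fibonacci(m=8)
      fibonacci(m=7)
        fibonacci(m=6)
          fibonacci(m=5)
            fibonacci(m=4)
              fibonacci(m=3)
                fibonacci(m=2)
                  fibonacci(m=1)
                  -> return 1
                  fibonacci(m=0)
                  -> return 0
                -> return 1
                fibonacci(m=1)
                -> return 1
              -> return 2
              fibonacci(m=2) -> return 1  (same call as traced above)
            -> return 3
            fibonacci(m=3) -> return 2  (same call as traced above)
          -> return 5
          fibonacci(m=4) -> return 3  (same call as traced above)
        -> return 8
        fibonacci(m=5) -> return 5  (same call as traced above)
      -> return 13
      fibonacci(m=6) -> return 8  (same call as traced above)
    -> return 21
    fibonacci(m=7) -> return 13  (same call as traced above)
  -> return 34
  fibonacci(m=8) -> return 21  (same call as traced above)
-> return 55

Final answer: 55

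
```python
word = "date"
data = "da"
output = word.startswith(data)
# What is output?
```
Trace:
  word='date'
  word='date', data='da'
  word='date', data='da', output=True

Final answer: True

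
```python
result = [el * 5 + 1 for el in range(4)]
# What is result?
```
Trace:
  el=0
  el=1
  el=2
  el=3
  result=[1, 6, 11, 16]

Final answer: [1, 6, 11, 16]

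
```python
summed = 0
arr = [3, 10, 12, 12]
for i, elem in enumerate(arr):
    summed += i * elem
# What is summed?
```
Trace:
  summed=0
  summed=0, i=0, elem=3
  summed=10, i=1, elem=10
  summed=34, i=2, elem=12
  summed=70, i=3, elem=12

Final answer: 70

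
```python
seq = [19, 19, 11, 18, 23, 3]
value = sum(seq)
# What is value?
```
Trace:
  seq=[19, 19, 11, 18, 23, 3]
  seq=[19, 19, 11, 18, 23, 3], value=93

Final answer: 93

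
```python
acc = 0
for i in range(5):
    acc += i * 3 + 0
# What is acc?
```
Trace:
  acc=0
  acc=0, i=0
  acc=3, i=1
  acc=9, i=2
  acc=18, i=3
  acc=30, i=4

Final answer: 30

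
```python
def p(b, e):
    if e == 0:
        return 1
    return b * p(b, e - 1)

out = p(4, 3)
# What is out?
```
Call trace:
p(b=4, e=3)
  p(b=4, e=2)
    p(b=4, e=1)
      p(b=4, e=0)
      -> return 1
    -> return 4
  -> return 16
-> return 64

Final answer: 64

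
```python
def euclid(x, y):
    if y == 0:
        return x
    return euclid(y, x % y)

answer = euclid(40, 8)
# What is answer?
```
Call trace:
euclid(x=40, y=8)
  euclid(x=8, y=0)
  -> return 8
-> return 8

Final answer: 8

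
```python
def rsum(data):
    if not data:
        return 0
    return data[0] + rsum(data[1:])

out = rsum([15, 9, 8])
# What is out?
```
Call trace:
rsum(data=[15, 9, 8])
  rsum(data=[9, 8])
    rsum(data=[8])
      rsum(data=[])
      -> return 0
    -> return 8
  -> return 17
-> return 32

Final answer: 32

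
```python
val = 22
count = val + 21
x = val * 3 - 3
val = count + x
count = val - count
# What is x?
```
Trace:
  val=22
  val=22, count=43
  val=22, count=43, x=63
  val=106, count=43, x=63
  val=106, count=63, x=63

Final answer: 63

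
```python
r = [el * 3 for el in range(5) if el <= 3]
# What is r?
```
Trace:
  el=0
  el=1
  el=2
  el=3
  el=4
  r=[0, 3, 6, 9]

Final answer: [0, 3, 6, 9]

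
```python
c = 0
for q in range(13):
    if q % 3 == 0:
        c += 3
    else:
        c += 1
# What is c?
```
Trace:
  c=0
  c=3, q=0
  c=4, q=1
  c=5, q=2
  c=8, q=3
  c=9, q=4
  c=10, q=5
  c=13, q=6
  c=14, q=7
  c=15, q=8
  c=18, q=9
  c=19, q=10
  c=20, q=11
  c=23, q=12

Final answer: 23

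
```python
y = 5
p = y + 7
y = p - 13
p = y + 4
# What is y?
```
Trace:
  y=5
  y=5, p=12
  y=-1, p=12
  y=-1, p=3

Final answer: -1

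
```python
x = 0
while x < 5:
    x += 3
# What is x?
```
Trace:
  x=0
  x=3
  x=6

Final answer: 6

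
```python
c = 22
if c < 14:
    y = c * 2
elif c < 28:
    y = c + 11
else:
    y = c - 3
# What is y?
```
Trace:
  c=22
  c=22, y=33

Final answer: 33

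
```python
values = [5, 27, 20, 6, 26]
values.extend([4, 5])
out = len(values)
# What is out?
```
Trace:
  values=[5, 27, 20, 6, 26]
  values=[5, 27, 20, 6, 26, 4, 5]
  values=[5, 27, 20, 6, 26, 4, 5], out=7

Final answer: 7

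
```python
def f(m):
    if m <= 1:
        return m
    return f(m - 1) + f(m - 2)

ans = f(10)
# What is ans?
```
Call trace (a repeated sub-call is expanded the first time; later identical calls just restate its return value):
f(m=10)
  f(m=9)
    f(m=8)
      f(m=7)
        f(m=6)
          f(m=5)
            f(m=4)
              f(m=3)
                f(m=2)
                  f(m=1)
                  -> return 1
                  f(m=0)
                  -> return 0
                -> return 1
                f(m=1)
                -> return 1
              -> return 2
              f(m=2) -> return 1  (same call as traced above)
            -> return 3
            f(m=3) -> return 2  (same call as traced above)
          -> return 5
          f(m=4) -> return 3  (same call as traced above)
        -> return 8
        f(m=5) -> return 5  (same call as traced above)
      -> return 13
      f(m=6) -> return 8  (same call as traced above)
    -> return 21
    f(m=7) -> return 13  (same call as traced above)
  -> return 34
  f(m=8) -> return 21  (same call as traced above)
-> return 55

Final answer: 55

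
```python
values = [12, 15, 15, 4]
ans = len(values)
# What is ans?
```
Trace:
  values=[12, 15, 15, 4]
  values=[12, 15, 15, 4], ans=4

Final answer: 4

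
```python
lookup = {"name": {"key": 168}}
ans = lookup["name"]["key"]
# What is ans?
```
Trace:
  lookup={'name': {'key': 168}}
  lookup={'name': {'key': 168}}, ans=168

Final answer: 168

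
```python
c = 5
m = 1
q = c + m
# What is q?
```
Trace:
  c=5
  c=5, m=1
  c=5, m=1, q=6

Final answer: 6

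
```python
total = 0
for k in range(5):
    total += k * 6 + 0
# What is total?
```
Trace:
  total=0
  total=0, k=0
  total=6, k=1
  total=18, k=2
  total=36, k=3
  total=60, k=4

Final answer: 60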